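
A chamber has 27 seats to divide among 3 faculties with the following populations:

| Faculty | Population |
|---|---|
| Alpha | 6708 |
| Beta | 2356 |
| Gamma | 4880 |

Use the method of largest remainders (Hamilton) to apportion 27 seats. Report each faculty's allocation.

Alpha=13; Beta=5; Gamma=9

The standard divisor is 13944/27 ≈ 516.444.
Standard quotas: Alpha 12.9888, Beta 4.5620, Gamma 9.4492.
Lower quotas: Alpha 12, Beta 4, Gamma 9 (sum 25, leaving 2 seats).
Remainders in descending order: Alpha 0.9888, Beta 0.5620, Gamma 0.4492.
The surplus seats go to Alpha, Beta.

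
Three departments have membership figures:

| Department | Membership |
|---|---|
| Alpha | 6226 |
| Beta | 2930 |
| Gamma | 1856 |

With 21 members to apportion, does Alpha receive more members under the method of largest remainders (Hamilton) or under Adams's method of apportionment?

Hamilton

Hamilton: Alpha 12, Beta 6, Gamma 3.
Adams: Alpha 11, Beta 6, Gamma 4.
Alpha gets 12 under Hamilton and 11 under Adams.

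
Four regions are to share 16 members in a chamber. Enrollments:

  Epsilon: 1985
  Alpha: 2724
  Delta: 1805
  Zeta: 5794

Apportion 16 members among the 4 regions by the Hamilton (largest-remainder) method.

Total 12308; standard divisor 12308/16 ≈ 769.25.
Standard quotas: Epsilon 2.5804, Alpha 3.5411, Delta 2.3464, Zeta 7.5320.
Lower quotas: Epsilon 2, Alpha 3, Delta 2, Zeta 7 (sum 14, leaving 2 seats).
Remainders in descending order: Epsilon 0.5804, Alpha 0.5411, Zeta 0.5320, Delta 0.3464.
Largest remainders: Epsilon, Alpha receive the extra seats.

Epsilon: 3, Alpha: 4, Delta: 2, Zeta: 7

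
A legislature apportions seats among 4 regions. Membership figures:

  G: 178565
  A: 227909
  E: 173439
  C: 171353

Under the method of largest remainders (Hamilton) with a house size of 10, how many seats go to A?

The standard divisor is 751266/10 ≈ 75126.6.
Standard quotas: G 2.3769, A 3.0337, E 2.3086, C 2.2809.
Lower quotas: G 2, A 3, E 2, C 2 (sum 9, leaving 1 seat).
Remainders in descending order: G 0.3769, E 0.3086, C 0.2809, A 0.0337.
The surplus seat goes to G.
A receives 3.

3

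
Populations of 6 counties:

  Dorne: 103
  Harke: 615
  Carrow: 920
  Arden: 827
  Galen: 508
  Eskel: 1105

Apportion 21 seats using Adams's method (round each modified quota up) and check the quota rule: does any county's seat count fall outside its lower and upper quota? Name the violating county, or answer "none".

Standard quotas: Dorne 0.530, Harke 3.167, Carrow 4.738, Arden 4.259, Galen 2.616, Eskel 5.690.
Adams allocation: Dorne 1, Harke 3, Carrow 5, Arden 4, Galen 3, Eskel 5.
Every allocation lies between the lower and upper quota.

none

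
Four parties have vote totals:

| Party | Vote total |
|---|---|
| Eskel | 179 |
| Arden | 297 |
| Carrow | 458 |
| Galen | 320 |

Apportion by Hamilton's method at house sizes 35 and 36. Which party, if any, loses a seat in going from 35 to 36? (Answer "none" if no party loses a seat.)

none

At 35 seats: Eskel 5, Arden 8, Carrow 13, Galen 9.
At 36 seats: Eskel 5, Arden 9, Carrow 13, Galen 9.
No party's allocation decreased.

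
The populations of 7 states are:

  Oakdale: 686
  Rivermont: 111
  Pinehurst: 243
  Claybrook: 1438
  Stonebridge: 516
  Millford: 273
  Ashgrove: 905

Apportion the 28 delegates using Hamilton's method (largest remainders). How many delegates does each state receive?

The standard divisor is 4172/28 = 149.
Standard quotas: Oakdale 4.604, Rivermont 0.745, Pinehurst 1.631, Claybrook 9.651, Stonebridge 3.463, Millford 1.832, Ashgrove 6.074.
Lower quotas: Oakdale 4, Rivermont 0, Pinehurst 1, Claybrook 9, Stonebridge 3, Millford 1, Ashgrove 6 (sum 24, leaving 4 seats).
Remainders in descending order: Millford 0.832, Rivermont 0.745, Claybrook 0.651, Pinehurst 0.631, Oakdale 0.604, Stonebridge 0.463, Ashgrove 0.074.
The surplus seats go to Millford, Rivermont, Claybrook, Pinehurst.

Oakdale 4; Rivermont 1; Pinehurst 2; Claybrook 10; Stonebridge 3; Millford 2; Ashgrove 6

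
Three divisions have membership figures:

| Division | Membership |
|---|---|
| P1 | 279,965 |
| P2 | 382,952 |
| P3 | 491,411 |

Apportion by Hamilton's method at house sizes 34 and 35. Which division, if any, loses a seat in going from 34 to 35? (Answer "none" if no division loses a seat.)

none

At 34 seats: P1 8, P2 11, P3 15.
At 35 seats: P1 8, P2 12, P3 15.
No division's allocation decreased.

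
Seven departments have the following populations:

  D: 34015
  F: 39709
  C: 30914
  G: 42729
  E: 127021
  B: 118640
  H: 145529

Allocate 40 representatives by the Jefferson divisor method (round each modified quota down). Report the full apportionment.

Standard divisor 538557/40 ≈ 13463.925; standard quotas: D 2.526, F 2.949, C 2.296, G 3.174, E 9.434, B 8.812, H 10.809.
Rounding down gives 2, 2, 2, 3, 9, 8, 10 = 36 seats, so the divisor must be adjusted.
With modified divisor 12400: modified quotas D 2.743, F 3.202, C 2.493, G 3.446, E 10.244, B 9.568, H 11.736.
Rounding down: D 2, F 3, C 2, G 3, E 10, B 9, H 11 (total 40).

D: 2; F: 3; C: 2; G: 3; E: 10; B: 9; H: 11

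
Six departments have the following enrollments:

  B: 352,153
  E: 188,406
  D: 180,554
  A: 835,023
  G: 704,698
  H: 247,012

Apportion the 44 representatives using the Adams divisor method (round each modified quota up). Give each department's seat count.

B 6; E 4; D 3; A 14; G 12; H 5

Standard divisor 2507846/44 ≈ 56996.5; standard quotas: B 6.179, E 3.306, D 3.168, A 14.650, G 12.364, H 4.334.
Rounding up gives 7, 4, 4, 15, 13, 5 = 48 seats, so the divisor must be adjusted.
With modified divisor 61000: modified quotas B 5.773, E 3.089, D 2.960, A 13.689, G 11.552, H 4.049.
Rounding up: B 6, E 4, D 3, A 14, G 12, H 5 (total 44).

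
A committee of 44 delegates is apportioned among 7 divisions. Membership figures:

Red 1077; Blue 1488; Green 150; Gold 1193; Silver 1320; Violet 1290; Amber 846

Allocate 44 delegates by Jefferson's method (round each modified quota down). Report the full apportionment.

Red=7; Blue=9; Green=0; Gold=7; Silver=8; Violet=8; Amber=5

Standard divisor 7364/44 ≈ 167.364; standard quotas: Red 6.435, Blue 8.891, Green 0.896, Gold 7.128, Silver 7.887, Violet 7.708, Amber 5.055.
Rounding down gives 6, 8, 0, 7, 7, 7, 5 = 40 seats, so the divisor must be adjusted.
With modified divisor 153.09: modified quotas Red 7.035, Blue 9.720, Green 0.980, Gold 7.793, Silver 8.622, Violet 8.426, Amber 5.526.
Rounding down: Red 7, Blue 9, Green 0, Gold 7, Silver 8, Violet 8, Amber 5 (total 44).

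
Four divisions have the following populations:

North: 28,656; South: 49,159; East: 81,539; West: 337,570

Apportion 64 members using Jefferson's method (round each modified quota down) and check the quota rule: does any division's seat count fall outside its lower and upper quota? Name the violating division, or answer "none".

Standard quotas: North 3.691, South 6.331, East 10.502, West 43.476.
Jefferson allocation: North 3, South 6, East 10, West 45.
West has quota 43.476 (lower 43, upper 44) but receives 45 — outside the quota interval.

West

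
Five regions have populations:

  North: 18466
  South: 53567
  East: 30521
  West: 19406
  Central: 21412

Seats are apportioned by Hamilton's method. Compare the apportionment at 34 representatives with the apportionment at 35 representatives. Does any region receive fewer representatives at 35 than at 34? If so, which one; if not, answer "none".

none

At 34 seats: North 4, South 13, East 7, West 5, Central 5.
At 35 seats: North 5, South 13, East 7, West 5, Central 5.
No region's allocation decreased.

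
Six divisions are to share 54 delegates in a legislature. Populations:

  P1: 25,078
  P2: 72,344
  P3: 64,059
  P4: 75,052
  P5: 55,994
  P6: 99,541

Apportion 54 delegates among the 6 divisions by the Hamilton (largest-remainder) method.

Standard divisor: 392068 ÷ 54 ≈ 7260.519.
Standard quotas: P1 3.4540, P2 9.9640, P3 8.8229, P4 10.3370, P5 7.7121, P6 13.7099.
Lower quotas: P1 3, P2 9, P3 8, P4 10, P5 7, P6 13 (sum 50, leaving 4 seats).
Remainders in descending order: P2 0.9640, P3 0.8229, P5 0.7121, P6 0.7099, P1 0.4540, P4 0.3370.
Largest remainders: P2, P3, P5, P6 receive the extra seats.

P1: 3, P2: 10, P3: 9, P4: 10, P5: 8, P6: 14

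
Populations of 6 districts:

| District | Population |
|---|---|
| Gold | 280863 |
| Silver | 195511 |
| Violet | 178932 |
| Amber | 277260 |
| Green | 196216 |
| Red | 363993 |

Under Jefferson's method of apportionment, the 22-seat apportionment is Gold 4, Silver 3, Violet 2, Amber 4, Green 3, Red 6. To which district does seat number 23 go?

Violet

Priority for the next seat is population ÷ (current seats + 1).
Priorities: Gold 56172.600, Silver 48877.750, Violet 59644.000, Amber 55452.000, Green 49054.000, Red 51999.000.
Highest priority: Violet.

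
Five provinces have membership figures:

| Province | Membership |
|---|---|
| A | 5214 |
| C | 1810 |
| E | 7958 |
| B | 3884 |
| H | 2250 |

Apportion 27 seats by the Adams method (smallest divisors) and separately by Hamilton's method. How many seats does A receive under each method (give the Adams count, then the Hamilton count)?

Adams: A 6, C 3, E 10, B 5, H 3.
Hamilton: A 7, C 2, E 10, B 5, H 3.
A gets 6 under Adams and 7 under Hamilton.

6 and 7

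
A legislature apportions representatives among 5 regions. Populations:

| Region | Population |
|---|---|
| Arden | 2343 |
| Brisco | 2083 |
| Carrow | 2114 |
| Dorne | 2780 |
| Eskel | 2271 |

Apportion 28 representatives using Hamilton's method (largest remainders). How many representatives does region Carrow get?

5

Total 11591; standard divisor 11591/28 ≈ 413.964.
Standard quotas: Arden 5.660, Brisco 5.032, Carrow 5.107, Dorne 6.716, Eskel 5.486.
Lower quotas: Arden 5, Brisco 5, Carrow 5, Dorne 6, Eskel 5 (sum 26, leaving 2 seats).
Remainders in descending order: Dorne 0.716, Arden 0.660, Eskel 0.486, Carrow 0.107, Brisco 0.032.
Largest remainders: Dorne, Arden receive the extra seats.
Carrow receives 5.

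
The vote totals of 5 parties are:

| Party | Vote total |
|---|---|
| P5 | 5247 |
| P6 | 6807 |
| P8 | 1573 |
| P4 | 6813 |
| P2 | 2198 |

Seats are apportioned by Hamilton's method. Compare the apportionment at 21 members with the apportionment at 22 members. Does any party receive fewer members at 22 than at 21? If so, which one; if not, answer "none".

At 21 seats: P5 5, P6 6, P8 2, P4 6, P2 2.
At 22 seats: P5 5, P6 7, P8 1, P4 7, P2 2.
P8 drops from 2 to 1.

P8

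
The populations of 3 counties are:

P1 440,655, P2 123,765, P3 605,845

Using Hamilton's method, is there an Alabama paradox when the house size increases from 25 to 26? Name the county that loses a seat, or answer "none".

none

At 25 seats: P1 9, P2 3, P3 13.
At 26 seats: P1 10, P2 3, P3 13.
No county's allocation decreased.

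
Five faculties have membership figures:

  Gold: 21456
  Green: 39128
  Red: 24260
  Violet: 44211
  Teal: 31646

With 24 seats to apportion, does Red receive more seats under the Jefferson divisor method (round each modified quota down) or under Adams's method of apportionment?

Jefferson: Gold 3, Green 6, Red 3, Violet 7, Teal 5.
Adams: Gold 3, Green 6, Red 4, Violet 6, Teal 5.
Red gets 3 under Jefferson and 4 under Adams.

Adams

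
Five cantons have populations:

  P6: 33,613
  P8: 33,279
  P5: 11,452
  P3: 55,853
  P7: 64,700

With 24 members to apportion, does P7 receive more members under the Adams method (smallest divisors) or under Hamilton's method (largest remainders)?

Hamilton

Adams: P6 4, P8 4, P5 2, P3 7, P7 7.
Hamilton: P6 4, P8 4, P5 1, P3 7, P7 8.
P7 gets 7 under Adams and 8 under Hamilton.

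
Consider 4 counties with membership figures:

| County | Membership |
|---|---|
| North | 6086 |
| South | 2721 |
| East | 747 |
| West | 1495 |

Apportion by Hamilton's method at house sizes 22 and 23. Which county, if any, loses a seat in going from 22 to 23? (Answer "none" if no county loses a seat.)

At 22 seats: North 12, South 5, East 2, West 3.
At 23 seats: North 13, South 6, East 1, West 3.
East drops from 2 to 1.

East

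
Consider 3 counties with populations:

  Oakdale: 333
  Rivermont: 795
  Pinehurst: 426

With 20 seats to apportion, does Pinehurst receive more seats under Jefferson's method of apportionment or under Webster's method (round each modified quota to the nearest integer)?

Webster

Jefferson: Oakdale 4, Rivermont 11, Pinehurst 5.
Webster: Oakdale 4, Rivermont 10, Pinehurst 6.
Pinehurst gets 5 under Jefferson and 6 under Webster.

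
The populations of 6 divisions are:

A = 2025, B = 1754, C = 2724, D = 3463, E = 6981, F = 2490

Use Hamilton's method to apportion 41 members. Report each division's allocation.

A=4, B=4, C=6, D=7, E=15, F=5

Total 19437; standard divisor 19437/41 ≈ 474.073.
Standard quotas: A 4.2715, B 3.6999, C 5.7459, D 7.3048, E 14.7256, F 5.2524.
Lower quotas: A 4, B 3, C 5, D 7, E 14, F 5 (sum 38, leaving 3 seats).
Remainders in descending order: C 0.7459, E 0.7256, B 0.6999, D 0.3048, A 0.2715, F 0.2524.
Largest remainders: C, E, B receive the extra seats.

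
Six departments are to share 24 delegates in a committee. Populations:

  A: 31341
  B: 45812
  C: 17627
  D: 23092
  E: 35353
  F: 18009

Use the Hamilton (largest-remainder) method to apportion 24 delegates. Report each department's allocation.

A=4, B=6, C=3, D=3, E=5, F=3

Total 171234; standard divisor 171234/24 ≈ 7134.75.
Standard quotas: A 4.3927, B 6.4210, C 2.4706, D 3.2366, E 4.9550, F 2.5241.
Lower quotas: A 4, B 6, C 2, D 3, E 4, F 2 (sum 21, leaving 3 seats).
Remainders in descending order: E 0.9550, F 0.5241, C 0.4706, B 0.4210, A 0.3927, D 0.2366.
Largest remainders: E, F, C receive the extra seats.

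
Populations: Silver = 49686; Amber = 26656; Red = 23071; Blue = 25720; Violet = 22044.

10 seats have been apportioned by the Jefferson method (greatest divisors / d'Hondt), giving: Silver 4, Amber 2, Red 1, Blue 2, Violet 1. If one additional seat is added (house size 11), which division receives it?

Red

Priority for the next seat is population ÷ (current seats + 1).
Priorities: Silver 9937.200, Amber 8885.333, Red 11535.500, Blue 8573.333, Violet 11022.000.
Highest priority: Red.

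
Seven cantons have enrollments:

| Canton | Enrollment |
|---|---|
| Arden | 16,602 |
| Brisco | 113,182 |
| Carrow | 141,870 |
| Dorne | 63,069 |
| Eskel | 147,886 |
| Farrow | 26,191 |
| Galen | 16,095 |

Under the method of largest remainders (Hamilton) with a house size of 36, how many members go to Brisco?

Standard divisor: 524895 ÷ 36 ≈ 14580.417.
Standard quotas: Arden 1.1387, Brisco 7.7626, Carrow 9.7302, Dorne 4.3256, Eskel 10.1428, Farrow 1.7963, Galen 1.1039.
Lower quotas: Arden 1, Brisco 7, Carrow 9, Dorne 4, Eskel 10, Farrow 1, Galen 1 (sum 33, leaving 3 seats).
Remainders in descending order: Farrow 0.7963, Brisco 0.7626, Carrow 0.7302, Dorne 0.3256, Eskel 0.1428, Arden 0.1387, Galen 0.1039.
Largest remainders: Farrow, Brisco, Carrow receive the extra seats.
Brisco receives 8.

8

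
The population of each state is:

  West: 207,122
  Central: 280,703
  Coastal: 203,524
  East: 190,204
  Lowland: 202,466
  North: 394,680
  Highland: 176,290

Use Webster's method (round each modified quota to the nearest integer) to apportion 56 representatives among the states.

West 7, Central 10, Coastal 7, East 6, Lowland 7, North 13, Highland 6

Standard divisor 1654989/56 ≈ 29553.375; standard quotas: West 7.008, Central 9.498, Coastal 6.887, East 6.436, Lowland 6.851, North 13.355, Highland 5.965.
Rounding to the nearest integer gives 7, 9, 7, 6, 7, 13, 6 = 55 seats, so the divisor must be adjusted.
With modified divisor 29400: modified quotas West 7.045, Central 9.548, Coastal 6.923, East 6.470, Lowland 6.887, North 13.424, Highland 5.996.
Rounding to the nearest integer: West 7, Central 10, Coastal 7, East 6, Lowland 7, North 13, Highland 6 (total 56).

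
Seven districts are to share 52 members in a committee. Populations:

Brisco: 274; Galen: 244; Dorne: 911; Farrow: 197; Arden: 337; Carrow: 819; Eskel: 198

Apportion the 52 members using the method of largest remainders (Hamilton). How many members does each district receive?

Brisco=5; Galen=4; Dorne=16; Farrow=3; Arden=6; Carrow=14; Eskel=4

Total 2980; standard divisor 2980/52 ≈ 57.308.
Standard quotas: Brisco 4.781, Galen 4.258, Dorne 15.897, Farrow 3.438, Arden 5.881, Carrow 14.291, Eskel 3.455.
Lower quotas: Brisco 4, Galen 4, Dorne 15, Farrow 3, Arden 5, Carrow 14, Eskel 3 (sum 48, leaving 4 seats).
Remainders in descending order: Dorne 0.897, Arden 0.881, Brisco 0.781, Eskel 0.455, Farrow 0.438, Carrow 0.291, Galen 0.258.
The surplus seats go to Dorne, Arden, Brisco, Eskel.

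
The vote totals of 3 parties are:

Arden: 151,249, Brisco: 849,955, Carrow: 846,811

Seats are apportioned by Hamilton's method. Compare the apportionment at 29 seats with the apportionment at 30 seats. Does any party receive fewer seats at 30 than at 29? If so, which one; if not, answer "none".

At 29 seats: Arden 3, Brisco 13, Carrow 13.
At 30 seats: Arden 2, Brisco 14, Carrow 14.
Arden drops from 3 to 2.

Arden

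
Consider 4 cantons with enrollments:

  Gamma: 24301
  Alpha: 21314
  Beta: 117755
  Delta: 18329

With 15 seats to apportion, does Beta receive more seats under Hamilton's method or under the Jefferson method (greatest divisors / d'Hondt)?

Jefferson

Hamilton: Gamma 2, Alpha 2, Beta 10, Delta 1.
Jefferson: Gamma 2, Alpha 1, Beta 11, Delta 1.
Beta gets 10 under Hamilton and 11 under Jefferson.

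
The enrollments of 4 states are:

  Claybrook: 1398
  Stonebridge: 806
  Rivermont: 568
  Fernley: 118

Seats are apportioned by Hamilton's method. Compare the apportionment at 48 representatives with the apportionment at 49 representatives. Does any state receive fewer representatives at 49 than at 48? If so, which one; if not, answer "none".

Rivermont

At 48 seats: Claybrook 23, Stonebridge 13, Rivermont 10, Fernley 2.
At 49 seats: Claybrook 24, Stonebridge 14, Rivermont 9, Fernley 2.
Rivermont drops from 10 to 9.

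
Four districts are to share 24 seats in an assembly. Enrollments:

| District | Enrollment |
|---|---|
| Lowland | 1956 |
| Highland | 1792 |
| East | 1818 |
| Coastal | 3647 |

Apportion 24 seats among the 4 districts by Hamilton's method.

Total 9213; standard divisor 9213/24 ≈ 383.875.
Standard quotas: Lowland 5.095, Highland 4.668, East 4.736, Coastal 9.500.
Lower quotas: Lowland 5, Highland 4, East 4, Coastal 9 (sum 22, leaving 2 seats).
Remainders in descending order: East 0.736, Highland 0.668, Coastal 0.500, Lowland 0.095.
Largest remainders: East, Highland receive the extra seats.

Lowland=5, Highland=5, East=5, Coastal=9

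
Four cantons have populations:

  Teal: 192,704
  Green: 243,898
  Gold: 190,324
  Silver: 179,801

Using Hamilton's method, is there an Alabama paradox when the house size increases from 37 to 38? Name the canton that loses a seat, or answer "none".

At 37 seats: Teal 9, Green 11, Gold 9, Silver 8.
At 38 seats: Teal 9, Green 12, Gold 9, Silver 8.
No canton's allocation decreased.

none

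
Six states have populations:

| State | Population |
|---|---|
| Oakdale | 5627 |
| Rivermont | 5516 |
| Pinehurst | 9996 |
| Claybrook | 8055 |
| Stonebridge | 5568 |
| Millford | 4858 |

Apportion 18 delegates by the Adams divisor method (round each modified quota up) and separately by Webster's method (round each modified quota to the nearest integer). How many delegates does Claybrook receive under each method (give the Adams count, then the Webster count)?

3 and 4

Adams: Oakdale 3, Rivermont 3, Pinehurst 4, Claybrook 3, Stonebridge 3, Millford 2.
Webster: Oakdale 3, Rivermont 2, Pinehurst 4, Claybrook 4, Stonebridge 3, Millford 2.
Claybrook gets 3 under Adams and 4 under Webster.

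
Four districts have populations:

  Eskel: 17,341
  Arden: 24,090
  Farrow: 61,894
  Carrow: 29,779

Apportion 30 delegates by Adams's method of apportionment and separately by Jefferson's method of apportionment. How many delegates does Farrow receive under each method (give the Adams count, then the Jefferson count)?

Adams: Eskel 4, Arden 6, Farrow 13, Carrow 7.
Jefferson: Eskel 4, Arden 5, Farrow 14, Carrow 7.
Farrow gets 13 under Adams and 14 under Jefferson.

13 and 14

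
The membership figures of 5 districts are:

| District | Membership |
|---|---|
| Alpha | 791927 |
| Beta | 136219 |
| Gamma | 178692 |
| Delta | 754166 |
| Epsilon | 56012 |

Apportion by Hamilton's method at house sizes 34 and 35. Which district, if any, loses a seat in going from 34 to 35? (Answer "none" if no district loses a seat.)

none

At 34 seats: Alpha 14, Beta 3, Gamma 3, Delta 13, Epsilon 1.
At 35 seats: Alpha 14, Beta 3, Gamma 3, Delta 14, Epsilon 1.
No district's allocation decreased.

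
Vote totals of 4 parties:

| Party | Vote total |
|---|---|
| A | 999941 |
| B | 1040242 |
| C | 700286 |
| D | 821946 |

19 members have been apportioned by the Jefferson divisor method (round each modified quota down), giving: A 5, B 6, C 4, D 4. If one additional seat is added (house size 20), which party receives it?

Priority for the next seat is population ÷ (current seats + 1).
Priorities: A 166656.833, B 148606.000, C 140057.200, D 164389.200.
Highest priority: A.

A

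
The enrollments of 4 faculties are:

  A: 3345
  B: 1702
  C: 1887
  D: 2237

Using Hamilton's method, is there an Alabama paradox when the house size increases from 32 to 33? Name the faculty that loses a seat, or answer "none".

none

At 32 seats: A 12, B 6, C 6, D 8.
At 33 seats: A 12, B 6, C 7, D 8.
No faculty's allocation decreased.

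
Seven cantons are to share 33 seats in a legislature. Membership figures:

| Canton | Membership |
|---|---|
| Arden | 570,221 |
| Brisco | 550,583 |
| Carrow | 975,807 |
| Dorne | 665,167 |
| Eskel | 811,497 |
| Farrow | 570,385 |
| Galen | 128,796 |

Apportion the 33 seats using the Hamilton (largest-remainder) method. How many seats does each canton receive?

Arden 4, Brisco 4, Carrow 8, Dorne 5, Eskel 6, Farrow 5, Galen 1

The standard divisor is 4272456/33 ≈ 129468.364.
Standard quotas: Arden 4.4043, Brisco 4.2526, Carrow 7.5370, Dorne 5.1377, Eskel 6.2679, Farrow 4.4056, Galen 0.9948.
Lower quotas: Arden 4, Brisco 4, Carrow 7, Dorne 5, Eskel 6, Farrow 4, Galen 0 (sum 30, leaving 3 seats).
Remainders in descending order: Galen 0.9948, Carrow 0.5370, Farrow 0.4056, Arden 0.4043, Eskel 0.2679, Brisco 0.2526, Dorne 0.1377.
The surplus seats go to Galen, Carrow, Farrow.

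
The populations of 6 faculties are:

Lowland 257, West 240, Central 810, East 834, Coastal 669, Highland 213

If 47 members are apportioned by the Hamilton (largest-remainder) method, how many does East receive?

13

Standard divisor: 3023 ÷ 47 ≈ 64.319.
Standard quotas: Lowland 3.996, West 3.731, Central 12.593, East 12.967, Coastal 10.401, Highland 3.312.
Lower quotas: Lowland 3, West 3, Central 12, East 12, Coastal 10, Highland 3 (sum 43, leaving 4 seats).
Remainders in descending order: Lowland 0.996, East 0.967, West 0.731, Central 0.593, Coastal 0.401, Highland 0.312.
Largest remainders: Lowland, East, West, Central receive the extra seats.
East receives 13.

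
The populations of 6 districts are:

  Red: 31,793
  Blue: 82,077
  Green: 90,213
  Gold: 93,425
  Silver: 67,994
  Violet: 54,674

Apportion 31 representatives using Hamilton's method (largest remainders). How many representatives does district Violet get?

4

Total 420176; standard divisor 420176/31 ≈ 13554.065.
Standard quotas: Red 2.3456, Blue 6.0555, Green 6.6558, Gold 6.8928, Silver 5.0165, Violet 4.0338.
Lower quotas: Red 2, Blue 6, Green 6, Gold 6, Silver 5, Violet 4 (sum 29, leaving 2 seats).
Remainders in descending order: Gold 0.8928, Green 0.6558, Red 0.3456, Blue 0.0555, Violet 0.0338, Silver 0.0165.
Largest remainders: Gold, Green receive the extra seats.
Violet receives 4.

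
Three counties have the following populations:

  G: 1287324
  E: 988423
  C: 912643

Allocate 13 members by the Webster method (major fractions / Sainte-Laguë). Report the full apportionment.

Standard divisor 3188390/13 ≈ 245260.769; standard quotas: G 5.249, E 4.030, C 3.721.
Rounding to the nearest integer gives G 5, E 4, C 4 — total 13, matching the house size, so no adjustment is needed.

G 5; E 4; C 4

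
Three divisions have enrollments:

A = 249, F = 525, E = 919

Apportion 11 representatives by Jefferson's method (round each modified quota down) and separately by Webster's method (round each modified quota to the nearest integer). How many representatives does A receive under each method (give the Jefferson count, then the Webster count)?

1 and 2

Jefferson: A 1, F 3, E 7.
Webster: A 2, F 3, E 6.
A gets 1 under Jefferson and 2 under Webster.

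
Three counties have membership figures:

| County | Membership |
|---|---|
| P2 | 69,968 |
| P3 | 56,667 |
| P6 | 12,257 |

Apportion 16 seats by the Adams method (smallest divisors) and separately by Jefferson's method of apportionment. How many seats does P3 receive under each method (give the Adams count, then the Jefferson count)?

6 and 7

Adams: P2 8, P3 6, P6 2.
Jefferson: P2 8, P3 7, P6 1.
P3 gets 6 under Adams and 7 under Jefferson.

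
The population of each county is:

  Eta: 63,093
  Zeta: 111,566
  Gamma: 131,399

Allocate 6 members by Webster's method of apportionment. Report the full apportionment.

Standard divisor 306058/6 ≈ 51009.667; standard quotas: Eta 1.237, Zeta 2.187, Gamma 2.576.
Rounding to the nearest integer gives Eta 1, Zeta 2, Gamma 3 — total 6, matching the house size, so no adjustment is needed.

Eta=1, Zeta=2, Gamma=3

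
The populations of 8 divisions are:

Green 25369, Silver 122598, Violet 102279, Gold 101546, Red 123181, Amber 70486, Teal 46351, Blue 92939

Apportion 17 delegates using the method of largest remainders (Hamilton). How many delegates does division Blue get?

Standard divisor: 684749 ÷ 17 ≈ 40279.353.
Standard quotas: Green 0.6298, Silver 3.0437, Violet 2.5392, Gold 2.5210, Red 3.0582, Amber 1.7499, Teal 1.1507, Blue 2.3074.
Lower quotas: Green 0, Silver 3, Violet 2, Gold 2, Red 3, Amber 1, Teal 1, Blue 2 (sum 14, leaving 3 seats).
Remainders in descending order: Amber 0.7499, Green 0.6298, Violet 0.5392, Gold 0.5210, Blue 0.3074, Teal 0.1507, Red 0.0582, Silver 0.0437.
Largest remainders: Amber, Green, Violet receive the extra seats.
Blue receives 2.

2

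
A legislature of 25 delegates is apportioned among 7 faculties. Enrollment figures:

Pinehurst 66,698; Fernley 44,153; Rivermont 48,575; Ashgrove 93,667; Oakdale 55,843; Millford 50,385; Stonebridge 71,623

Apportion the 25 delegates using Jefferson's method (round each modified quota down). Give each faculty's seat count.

Pinehurst 4; Fernley 2; Rivermont 3; Ashgrove 6; Oakdale 3; Millford 3; Stonebridge 4

Standard divisor 430944/25 ≈ 17237.76; standard quotas: Pinehurst 3.869, Fernley 2.561, Rivermont 2.818, Ashgrove 5.434, Oakdale 3.240, Millford 2.923, Stonebridge 4.155.
Rounding down gives 3, 2, 2, 5, 3, 2, 4 = 21 seats, so the divisor must be adjusted.
With modified divisor 15200: modified quotas Pinehurst 4.388, Fernley 2.905, Rivermont 3.196, Ashgrove 6.162, Oakdale 3.674, Millford 3.315, Stonebridge 4.712.
Rounding down: Pinehurst 4, Fernley 2, Rivermont 3, Ashgrove 6, Oakdale 3, Millford 3, Stonebridge 4 (total 25).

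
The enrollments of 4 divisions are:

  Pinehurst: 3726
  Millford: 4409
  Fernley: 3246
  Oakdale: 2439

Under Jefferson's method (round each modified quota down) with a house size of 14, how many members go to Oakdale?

Standard divisor 13820/14 ≈ 987.143; standard quotas: Pinehurst 3.775, Millford 4.466, Fernley 3.288, Oakdale 2.471.
Rounding down gives 3, 4, 3, 2 = 12 seats, so the divisor must be adjusted.
With modified divisor 850: modified quotas Pinehurst 4.384, Millford 5.187, Fernley 3.819, Oakdale 2.869.
Rounding down: Pinehurst 4, Millford 5, Fernley 3, Oakdale 2 (total 14).
Oakdale receives 2.

2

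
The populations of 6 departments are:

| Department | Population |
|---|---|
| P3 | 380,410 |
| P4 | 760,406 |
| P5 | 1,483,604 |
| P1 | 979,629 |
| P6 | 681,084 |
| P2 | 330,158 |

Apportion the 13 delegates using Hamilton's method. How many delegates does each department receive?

P3: 1, P4: 2, P5: 4, P1: 3, P6: 2, P2: 1

Standard divisor: 4615291 ÷ 13 ≈ 355022.385.
Standard quotas: P3 1.0715, P4 2.1419, P5 4.1789, P1 2.7593, P6 1.9184, P2 0.9300.
Lower quotas: P3 1, P4 2, P5 4, P1 2, P6 1, P2 0 (sum 10, leaving 3 seats).
Remainders in descending order: P2 0.9300, P6 0.9184, P1 0.7593, P5 0.1789, P4 0.1419, P3 0.0715.
Largest remainders: P2, P6, P1 receive the extra seats.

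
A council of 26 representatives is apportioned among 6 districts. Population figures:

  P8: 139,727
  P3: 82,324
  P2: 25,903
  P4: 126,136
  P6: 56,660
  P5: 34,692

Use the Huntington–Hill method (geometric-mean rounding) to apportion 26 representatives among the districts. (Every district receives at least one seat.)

P8=8, P3=5, P2=1, P4=7, P6=3, P5=2

With divisor 18362: modified quotas P8 7.610, P3 4.483, P2 1.411, P4 6.869, P6 3.086, P5 1.889.
Geometric-mean thresholds: P8 √(7·8)=7.483, P3 √(4·5)=4.472, P2 √(1·2)=1.414, P4 √(6·7)=6.481, P6 √(3·4)=3.464, P5 √(1·2)=1.414.
Each quota rounded against its threshold gives P8 8, P3 5, P2 1, P4 7, P6 3, P5 2 (total 26).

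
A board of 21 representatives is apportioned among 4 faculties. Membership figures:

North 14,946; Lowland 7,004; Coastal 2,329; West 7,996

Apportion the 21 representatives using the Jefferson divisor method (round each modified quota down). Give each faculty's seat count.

North=10, Lowland=5, Coastal=1, West=5

Standard divisor 32275/21 ≈ 1536.905; standard quotas: North 9.725, Lowland 4.557, Coastal 1.515, West 5.203.
Rounding down gives 9, 4, 1, 5 = 19 seats, so the divisor must be adjusted.
With modified divisor 1380: modified quotas North 10.830, Lowland 5.075, Coastal 1.688, West 5.794.
Rounding down: North 10, Lowland 5, Coastal 1, West 5 (total 21).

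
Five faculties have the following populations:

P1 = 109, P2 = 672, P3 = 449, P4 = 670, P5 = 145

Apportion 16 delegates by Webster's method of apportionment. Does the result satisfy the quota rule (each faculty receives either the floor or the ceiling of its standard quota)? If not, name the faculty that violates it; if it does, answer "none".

none

Standard quotas: P1 0.853, P2 5.258, P3 3.513, P4 5.242, P5 1.134.
Webster allocation: P1 1, P2 5, P3 4, P4 5, P5 1.
Every allocation lies between the lower and upper quota.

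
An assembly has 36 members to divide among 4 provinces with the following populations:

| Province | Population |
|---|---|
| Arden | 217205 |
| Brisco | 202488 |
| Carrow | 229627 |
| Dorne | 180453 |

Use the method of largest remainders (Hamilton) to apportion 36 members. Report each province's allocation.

Arden 9, Brisco 9, Carrow 10, Dorne 8

The standard divisor is 829773/36 ≈ 23049.25.
Standard quotas: Arden 9.4235, Brisco 8.7850, Carrow 9.9624, Dorne 7.8290.
Lower quotas: Arden 9, Brisco 8, Carrow 9, Dorne 7 (sum 33, leaving 3 seats).
Remainders in descending order: Carrow 0.9624, Dorne 0.8290, Brisco 0.7850, Arden 0.4235.
Largest remainders: Carrow, Dorne, Brisco receive the extra seats.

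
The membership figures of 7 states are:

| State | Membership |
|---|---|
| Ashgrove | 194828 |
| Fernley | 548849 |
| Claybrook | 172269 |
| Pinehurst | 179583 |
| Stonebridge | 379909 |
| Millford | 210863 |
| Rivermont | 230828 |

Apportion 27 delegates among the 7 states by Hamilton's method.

Ashgrove=3, Fernley=8, Claybrook=2, Pinehurst=3, Stonebridge=5, Millford=3, Rivermont=3

Standard divisor: 1917129 ÷ 27 ≈ 71004.778.
Standard quotas: Ashgrove 2.7439, Fernley 7.7297, Claybrook 2.4262, Pinehurst 2.5292, Stonebridge 5.3505, Millford 2.9697, Rivermont 3.2509.
Lower quotas: Ashgrove 2, Fernley 7, Claybrook 2, Pinehurst 2, Stonebridge 5, Millford 2, Rivermont 3 (sum 23, leaving 4 seats).
Remainders in descending order: Millford 0.9697, Ashgrove 0.7439, Fernley 0.7297, Pinehurst 0.5292, Claybrook 0.4262, Stonebridge 0.3505, Rivermont 0.2509.
Largest remainders: Millford, Ashgrove, Fernley, Pinehurst receive the extra seats.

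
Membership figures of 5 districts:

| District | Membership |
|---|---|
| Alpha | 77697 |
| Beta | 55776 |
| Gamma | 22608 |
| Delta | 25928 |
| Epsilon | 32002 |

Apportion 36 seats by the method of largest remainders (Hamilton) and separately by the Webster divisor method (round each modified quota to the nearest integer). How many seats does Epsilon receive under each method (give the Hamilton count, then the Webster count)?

6 and 5

Hamilton: Alpha 13, Beta 9, Gamma 4, Delta 4, Epsilon 6.
Webster: Alpha 13, Beta 10, Gamma 4, Delta 4, Epsilon 5.
Epsilon gets 6 under Hamilton and 5 under Webster.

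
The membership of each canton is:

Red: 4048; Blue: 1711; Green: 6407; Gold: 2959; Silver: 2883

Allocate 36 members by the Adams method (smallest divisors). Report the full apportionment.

Standard divisor 18008/36 ≈ 500.222; standard quotas: Red 8.092, Blue 3.420, Green 12.808, Gold 5.915, Silver 5.763.
Rounding up gives 9, 4, 13, 6, 6 = 38 seats, so the divisor must be adjusted.
With modified divisor 550: modified quotas Red 7.360, Blue 3.111, Green 11.649, Gold 5.380, Silver 5.242.
Rounding up: Red 8, Blue 4, Green 12, Gold 6, Silver 6 (total 36).

Red=8; Blue=4; Green=12; Gold=6; Silver=6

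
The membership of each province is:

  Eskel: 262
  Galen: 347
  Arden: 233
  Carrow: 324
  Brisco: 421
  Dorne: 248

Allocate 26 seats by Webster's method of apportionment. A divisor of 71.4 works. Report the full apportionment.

Eskel 4, Galen 5, Arden 3, Carrow 5, Brisco 6, Dorne 3

With modified divisor 71.4: modified quotas Eskel 3.669, Galen 4.860, Arden 3.263, Carrow 4.538, Brisco 5.896, Dorne 3.473.
Rounding to the nearest integer: Eskel 4, Galen 5, Arden 3, Carrow 5, Brisco 6, Dorne 3 (total 26).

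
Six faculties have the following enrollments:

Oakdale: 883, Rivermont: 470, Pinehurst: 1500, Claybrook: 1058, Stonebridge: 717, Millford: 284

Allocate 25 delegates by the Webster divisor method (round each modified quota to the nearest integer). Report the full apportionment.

Oakdale 5, Rivermont 2, Pinehurst 8, Claybrook 5, Stonebridge 4, Millford 1

Standard divisor 4912/25 ≈ 196.48; standard quotas: Oakdale 4.494, Rivermont 2.392, Pinehurst 7.634, Claybrook 5.385, Stonebridge 3.649, Millford 1.445.
Rounding to the nearest integer gives 4, 2, 8, 5, 4, 1 = 24 seats, so the divisor must be adjusted.
With modified divisor 194: modified quotas Oakdale 4.552, Rivermont 2.423, Pinehurst 7.732, Claybrook 5.454, Stonebridge 3.696, Millford 1.464.
Rounding to the nearest integer: Oakdale 5, Rivermont 2, Pinehurst 8, Claybrook 5, Stonebridge 4, Millford 1 (total 25).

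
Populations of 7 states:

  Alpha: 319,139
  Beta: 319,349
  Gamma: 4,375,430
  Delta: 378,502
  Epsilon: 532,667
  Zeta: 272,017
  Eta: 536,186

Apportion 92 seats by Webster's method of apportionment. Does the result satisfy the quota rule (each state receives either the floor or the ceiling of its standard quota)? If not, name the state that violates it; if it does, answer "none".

Gamma

Standard quotas: Alpha 4.361, Beta 4.363, Gamma 59.783, Delta 5.172, Epsilon 7.278, Zeta 3.717, Eta 7.326.
Webster allocation: Alpha 4, Beta 4, Gamma 61, Delta 5, Epsilon 7, Zeta 4, Eta 7.
Gamma has quota 59.783 (lower 59, upper 60) but receives 61 — outside the quota interval.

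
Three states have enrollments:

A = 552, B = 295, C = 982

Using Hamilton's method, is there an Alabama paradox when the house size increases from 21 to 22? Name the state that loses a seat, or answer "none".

B

At 21 seats: A 6, B 4, C 11.
At 22 seats: A 7, B 3, C 12.
B drops from 4 to 3.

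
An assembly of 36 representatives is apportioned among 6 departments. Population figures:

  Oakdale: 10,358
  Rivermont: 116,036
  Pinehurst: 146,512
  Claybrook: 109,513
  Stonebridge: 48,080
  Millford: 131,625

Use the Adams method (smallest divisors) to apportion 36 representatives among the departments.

Standard divisor 562124/36 ≈ 15614.556; standard quotas: Oakdale 0.663, Rivermont 7.431, Pinehurst 9.383, Claybrook 7.014, Stonebridge 3.079, Millford 8.430.
Rounding up gives 1, 8, 10, 8, 4, 9 = 40 seats, so the divisor must be adjusted.
With modified divisor 16500: modified quotas Oakdale 0.628, Rivermont 7.032, Pinehurst 8.880, Claybrook 6.637, Stonebridge 2.914, Millford 7.977.
Rounding up: Oakdale 1, Rivermont 8, Pinehurst 9, Claybrook 7, Stonebridge 3, Millford 8 (total 36).

Oakdale=1, Rivermont=8, Pinehurst=9, Claybrook=7, Stonebridge=3, Millford=8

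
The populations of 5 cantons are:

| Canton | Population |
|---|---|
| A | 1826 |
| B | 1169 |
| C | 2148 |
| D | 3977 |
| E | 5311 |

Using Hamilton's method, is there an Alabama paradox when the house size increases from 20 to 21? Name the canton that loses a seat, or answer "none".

A

At 20 seats: A 3, B 2, C 3, D 5, E 7.
At 21 seats: A 2, B 2, C 3, D 6, E 8.
A drops from 3 to 2.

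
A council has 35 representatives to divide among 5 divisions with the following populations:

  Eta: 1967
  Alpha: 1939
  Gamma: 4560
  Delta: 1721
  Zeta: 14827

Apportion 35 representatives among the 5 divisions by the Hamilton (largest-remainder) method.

Eta=3, Alpha=3, Gamma=6, Delta=2, Zeta=21

Standard divisor: 25014 ÷ 35 ≈ 714.686.
Standard quotas: Eta 2.7523, Alpha 2.7131, Gamma 6.3804, Delta 2.4081, Zeta 20.7462.
Lower quotas: Eta 2, Alpha 2, Gamma 6, Delta 2, Zeta 20 (sum 32, leaving 3 seats).
Remainders in descending order: Eta 0.7523, Zeta 0.7462, Alpha 0.7131, Delta 0.4081, Gamma 0.3804.
The surplus seats go to Eta, Zeta, Alpha.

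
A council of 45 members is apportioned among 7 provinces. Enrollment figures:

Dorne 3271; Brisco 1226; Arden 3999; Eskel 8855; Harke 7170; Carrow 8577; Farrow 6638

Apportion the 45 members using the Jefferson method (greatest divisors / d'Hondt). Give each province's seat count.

Standard divisor 39736/45 ≈ 883.022; standard quotas: Dorne 3.704, Brisco 1.388, Arden 4.529, Eskel 10.028, Harke 8.120, Carrow 9.713, Farrow 7.517.
Rounding down gives 3, 1, 4, 10, 8, 9, 7 = 42 seats, so the divisor must be adjusted.
With modified divisor 810: modified quotas Dorne 4.038, Brisco 1.514, Arden 4.937, Eskel 10.932, Harke 8.852, Carrow 10.589, Farrow 8.195.
Rounding down: Dorne 4, Brisco 1, Arden 4, Eskel 10, Harke 8, Carrow 10, Farrow 8 (total 45).

Dorne 4, Brisco 1, Arden 4, Eskel 10, Harke 8, Carrow 10, Farrow 8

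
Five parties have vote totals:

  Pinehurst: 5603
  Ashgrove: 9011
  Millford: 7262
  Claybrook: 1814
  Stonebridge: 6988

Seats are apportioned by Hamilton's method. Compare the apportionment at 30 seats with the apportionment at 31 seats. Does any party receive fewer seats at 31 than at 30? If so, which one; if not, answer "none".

At 30 seats: Pinehurst 5, Ashgrove 9, Millford 7, Claybrook 2, Stonebridge 7.
At 31 seats: Pinehurst 6, Ashgrove 9, Millford 7, Claybrook 2, Stonebridge 7.
No party's allocation decreased.

none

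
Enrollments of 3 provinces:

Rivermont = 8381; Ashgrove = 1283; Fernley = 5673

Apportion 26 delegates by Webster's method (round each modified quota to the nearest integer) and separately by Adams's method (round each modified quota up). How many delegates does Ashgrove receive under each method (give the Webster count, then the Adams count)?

Webster: Rivermont 14, Ashgrove 2, Fernley 10.
Adams: Rivermont 14, Ashgrove 3, Fernley 9.
Ashgrove gets 2 under Webster and 3 under Adams.

2 and 3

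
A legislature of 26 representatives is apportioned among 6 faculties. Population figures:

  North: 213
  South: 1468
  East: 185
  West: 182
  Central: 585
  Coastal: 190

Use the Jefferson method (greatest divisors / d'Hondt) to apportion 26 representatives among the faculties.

North 2, South 15, East 1, West 1, Central 6, Coastal 1

Standard divisor 2823/26 ≈ 108.577; standard quotas: North 1.962, South 13.520, East 1.704, West 1.676, Central 5.388, Coastal 1.750.
Rounding down gives 1, 13, 1, 1, 5, 1 = 22 seats, so the divisor must be adjusted.
With modified divisor 96: modified quotas North 2.219, South 15.292, East 1.927, West 1.896, Central 6.094, Coastal 1.979.
Rounding down: North 2, South 15, East 1, West 1, Central 6, Coastal 1 (total 26).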